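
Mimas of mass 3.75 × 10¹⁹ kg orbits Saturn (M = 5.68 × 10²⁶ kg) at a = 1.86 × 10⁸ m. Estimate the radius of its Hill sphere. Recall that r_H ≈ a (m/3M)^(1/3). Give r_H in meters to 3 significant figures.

r_H ≈ a (m/3M)^(1/3)
    = (1.86 × 10⁸) × (3.75 × 10¹⁹ / (3 × 5.68 × 10²⁶))^(1/3)
    = 5.21 × 10⁵ m

5.21 × 10⁵ m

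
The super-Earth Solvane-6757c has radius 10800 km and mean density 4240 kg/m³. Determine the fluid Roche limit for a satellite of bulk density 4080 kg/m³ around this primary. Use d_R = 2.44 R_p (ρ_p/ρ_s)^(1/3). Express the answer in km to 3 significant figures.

d_R = 2.44 × 10800 km × (4240/4080)^(1/3)
    = 26700 km

26700 km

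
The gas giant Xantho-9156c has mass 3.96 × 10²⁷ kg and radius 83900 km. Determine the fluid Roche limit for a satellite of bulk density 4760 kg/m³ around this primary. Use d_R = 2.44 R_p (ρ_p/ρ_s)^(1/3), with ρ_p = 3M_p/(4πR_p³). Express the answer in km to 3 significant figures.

1.42 × 10⁵ km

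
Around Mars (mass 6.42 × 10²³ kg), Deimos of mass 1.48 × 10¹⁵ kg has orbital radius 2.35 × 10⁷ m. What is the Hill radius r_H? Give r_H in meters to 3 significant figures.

2.15 × 10⁴ m

r_H ≈ a (m/3M)^(1/3)
    = (2.35 × 10⁷) × (1.48 × 10¹⁵ / (3 × 6.42 × 10²³))^(1/3)
    = 2.15 × 10⁴ m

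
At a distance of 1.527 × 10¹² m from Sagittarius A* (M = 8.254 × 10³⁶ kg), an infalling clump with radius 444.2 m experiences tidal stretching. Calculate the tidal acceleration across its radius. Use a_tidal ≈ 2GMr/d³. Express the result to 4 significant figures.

1.374 × 10⁻⁷ m/s²

Since r ≪ d, expand the inverse-square field across one radius to get the leading 2GMr/d³ term.
Δa = 2GMr/d³
   = 2 × (6.674 × 10⁻¹¹) × (8.254 × 10³⁶) × (444.2) / (1.527 × 10¹²)³
   = 1.374 × 10⁻⁷ m/s²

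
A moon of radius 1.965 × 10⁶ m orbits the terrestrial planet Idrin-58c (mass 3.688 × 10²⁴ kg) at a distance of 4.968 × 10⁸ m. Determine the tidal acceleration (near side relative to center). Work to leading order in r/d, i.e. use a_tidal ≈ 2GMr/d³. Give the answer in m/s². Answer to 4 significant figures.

Δg = 2GMr/d³
   = 2 × (6.674 × 10⁻¹¹) × (3.688 × 10²⁴) × (1.965 × 10⁶) / (4.968 × 10⁸)³
   = 7.889 × 10⁻⁶ m/s²

7.889 × 10⁻⁶ m/s²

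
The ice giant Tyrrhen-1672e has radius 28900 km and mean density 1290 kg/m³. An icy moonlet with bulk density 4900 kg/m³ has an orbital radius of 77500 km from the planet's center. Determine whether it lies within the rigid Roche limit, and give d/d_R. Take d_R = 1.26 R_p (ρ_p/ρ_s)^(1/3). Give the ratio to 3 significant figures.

d_R = 1.26 × (28900 km) × (1290/4900)^(1/3) = 23340 km
d/d_R = (77500) / (23340) = 3.32
Since d/d_R > 1, the body is outside the Roche limit.

outside; d/d_R ≈ 3.32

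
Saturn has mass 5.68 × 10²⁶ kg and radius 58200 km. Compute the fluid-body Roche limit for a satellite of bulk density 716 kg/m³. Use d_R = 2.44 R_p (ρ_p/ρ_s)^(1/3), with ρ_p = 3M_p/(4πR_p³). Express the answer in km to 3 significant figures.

1.40 × 10⁵ km

ρ_p = 3M_p/(4πR_p³) = 3 × (5.68 × 10²⁶) / (4π × (5.82 × 10⁷ m)³) = 688 kg/m³
d_R = 2.44 × 58200 km × (688/716)^(1/3)
    = 1.40 × 10⁵ km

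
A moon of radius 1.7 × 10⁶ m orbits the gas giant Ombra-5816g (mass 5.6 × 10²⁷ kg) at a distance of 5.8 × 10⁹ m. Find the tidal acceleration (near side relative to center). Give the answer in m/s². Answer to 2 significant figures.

6.5 × 10⁻⁶ m/s²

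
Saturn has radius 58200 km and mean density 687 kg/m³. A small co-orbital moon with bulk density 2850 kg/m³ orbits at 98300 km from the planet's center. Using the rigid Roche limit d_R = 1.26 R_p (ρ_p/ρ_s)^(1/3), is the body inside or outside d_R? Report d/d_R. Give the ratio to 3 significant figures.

d_R = 1.26 × (58200 km) × (687/2850)^(1/3) = 45640 km
d/d_R = (98300) / (45640) = 2.15
Since d/d_R > 1, the body is outside the Roche limit.

outside; d/d_R ≈ 2.15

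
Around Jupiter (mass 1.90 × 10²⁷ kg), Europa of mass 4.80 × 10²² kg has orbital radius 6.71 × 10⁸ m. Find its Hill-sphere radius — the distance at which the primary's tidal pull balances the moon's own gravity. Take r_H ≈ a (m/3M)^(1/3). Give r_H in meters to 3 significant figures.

1.37 × 10⁷ m

r_H ≈ a (m/3M)^(1/3)
    = (6.71 × 10⁸) × (4.80 × 10²² / (3 × 1.90 × 10²⁷))^(1/3)
    = 1.37 × 10⁷ m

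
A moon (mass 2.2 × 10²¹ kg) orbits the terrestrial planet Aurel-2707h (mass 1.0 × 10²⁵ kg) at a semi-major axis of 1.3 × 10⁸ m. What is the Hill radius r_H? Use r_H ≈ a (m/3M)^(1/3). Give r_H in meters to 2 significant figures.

5.4 × 10⁶ m

r_H ≈ a (m/3M)^(1/3)
    = (1.3 × 10⁸) × (2.2 × 10²¹ / (3 × 1.0 × 10²⁵))^(1/3)
    = 5.4 × 10⁶ m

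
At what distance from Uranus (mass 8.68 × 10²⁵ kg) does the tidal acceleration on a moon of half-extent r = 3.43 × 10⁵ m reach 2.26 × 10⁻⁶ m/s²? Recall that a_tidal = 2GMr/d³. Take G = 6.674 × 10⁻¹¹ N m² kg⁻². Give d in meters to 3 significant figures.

2GMr/d³ = a_tidal  ⇒  d = (2GMr / a_tidal)^(1/3)
d = (2 × 6.674×10⁻¹¹ × (8.68 × 10²⁵) × (3.43 × 10⁵) / (2.26 × 10⁻⁶))^(1/3)
  = 1.21 × 10⁹ m

1.21 × 10⁹ m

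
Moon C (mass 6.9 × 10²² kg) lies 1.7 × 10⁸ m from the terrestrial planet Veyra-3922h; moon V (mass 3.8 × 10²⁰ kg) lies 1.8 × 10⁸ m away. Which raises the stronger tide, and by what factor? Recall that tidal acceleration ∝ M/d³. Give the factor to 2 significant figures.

Compare M/d³ for the two perturbers:
Moon C: (6.9 × 10²²) / (1.7 × 10⁸)³ = 1.404 × 10⁻²
Moon V: (3.8 × 10²⁰) / (1.8 × 10⁸)³ = 6.516 × 10⁻⁵
Ratio (larger/smaller) = 220

Moon C, by a factor of ≈ 220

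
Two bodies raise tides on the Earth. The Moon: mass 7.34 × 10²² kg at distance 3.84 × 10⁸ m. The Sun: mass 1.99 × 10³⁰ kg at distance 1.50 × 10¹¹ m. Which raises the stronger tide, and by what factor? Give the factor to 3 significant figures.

The Moon, by a factor of ≈ 2.20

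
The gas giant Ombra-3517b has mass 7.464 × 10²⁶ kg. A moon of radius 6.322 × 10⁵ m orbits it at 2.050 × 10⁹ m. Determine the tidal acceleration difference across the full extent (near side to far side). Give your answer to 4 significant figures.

Δa = 4GMr/d³
   = 4 × (6.674 × 10⁻¹¹) × (7.464 × 10²⁶) × (6.322 × 10⁵) / (2.050 × 10⁹)³
   = 1.462 × 10⁻⁵ m/s²

1.462 × 10⁻⁵ m/s²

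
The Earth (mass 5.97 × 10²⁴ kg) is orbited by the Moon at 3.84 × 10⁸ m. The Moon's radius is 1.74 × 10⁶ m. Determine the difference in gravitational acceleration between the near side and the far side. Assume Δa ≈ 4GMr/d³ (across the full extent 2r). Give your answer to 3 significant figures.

Δg = 4GMr/d³
   = 4 × (6.674 × 10⁻¹¹) × (5.97 × 10²⁴) × (1.74 × 10⁶) / (3.84 × 10⁸)³
   = 4.90 × 10⁻⁵ m/s²

4.90 × 10⁻⁵ m/s²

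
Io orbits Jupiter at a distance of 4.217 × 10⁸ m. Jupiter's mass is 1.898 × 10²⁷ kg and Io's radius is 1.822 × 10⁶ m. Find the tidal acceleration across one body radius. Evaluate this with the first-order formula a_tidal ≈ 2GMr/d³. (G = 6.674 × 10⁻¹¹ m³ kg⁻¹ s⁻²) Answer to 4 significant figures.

a_tidal = 2GMr/d³
        = 2 × (6.674 × 10⁻¹¹) × (1.898 × 10²⁷) × (1.822 × 10⁶) / (4.217 × 10⁸)³
        = 6.155 × 10⁻³ m/s²

6.155 × 10⁻³ m/s²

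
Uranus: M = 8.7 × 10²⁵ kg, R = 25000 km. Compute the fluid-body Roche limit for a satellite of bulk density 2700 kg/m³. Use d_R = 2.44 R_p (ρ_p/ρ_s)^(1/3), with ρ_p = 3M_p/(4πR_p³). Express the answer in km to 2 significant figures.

48000 km

ρ_p = 3M_p/(4πR_p³) = 3 × (8.7 × 10²⁵) / (4π × (2.5 × 10⁷ m)³) = 1300 kg/m³
d_R = 2.44 × 25000 km × (1300/2700)^(1/3)
    = 48000 km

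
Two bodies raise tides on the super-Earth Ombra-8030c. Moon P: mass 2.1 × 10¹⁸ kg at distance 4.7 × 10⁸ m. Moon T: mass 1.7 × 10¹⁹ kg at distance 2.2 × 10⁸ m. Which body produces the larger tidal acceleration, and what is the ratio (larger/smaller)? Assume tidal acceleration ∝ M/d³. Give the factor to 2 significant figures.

Compare M/d³ for the two perturbers:
Moon P: (2.1 × 10¹⁸) / (4.7 × 10⁸)³ = 2.023 × 10⁻⁸
Moon T: (1.7 × 10¹⁹) / (2.2 × 10⁸)³ = 1.597 × 10⁻⁶
Ratio (larger/smaller) = 79

Moon T, by a factor of ≈ 79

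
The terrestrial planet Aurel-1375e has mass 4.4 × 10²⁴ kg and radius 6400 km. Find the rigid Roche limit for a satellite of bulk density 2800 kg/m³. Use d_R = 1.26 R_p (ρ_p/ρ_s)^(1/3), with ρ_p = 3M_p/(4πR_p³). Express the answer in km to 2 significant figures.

9100 km

ρ_p = 3M_p/(4πR_p³) = 3 × (4.4 × 10²⁴) / (4π × (6.4 × 10⁶ m)³) = 4000 kg/m³
d_R = 1.26 × 6400 km × (4000/2800)^(1/3)
    = 9100 km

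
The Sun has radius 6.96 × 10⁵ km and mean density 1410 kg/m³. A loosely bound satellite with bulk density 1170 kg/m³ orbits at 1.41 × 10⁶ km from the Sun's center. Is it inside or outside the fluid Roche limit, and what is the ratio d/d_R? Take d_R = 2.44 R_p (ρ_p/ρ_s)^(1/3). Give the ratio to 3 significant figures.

inside; d/d_R ≈ 0.780

d_R = 2.44 × (6.96 × 10⁵ km) × (1410/1170)^(1/3) = 1.807 × 10⁶ km
d/d_R = (1.41 × 10⁶) / (1.807 × 10⁶) = 0.780
Since d/d_R < 1, the body is inside the Roche limit.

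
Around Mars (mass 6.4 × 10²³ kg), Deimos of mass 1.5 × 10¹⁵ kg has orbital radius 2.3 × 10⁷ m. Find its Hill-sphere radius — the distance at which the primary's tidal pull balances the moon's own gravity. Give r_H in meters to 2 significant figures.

r_H ≈ a (m/3M)^(1/3)
    = (2.3 × 10⁷) × (1.5 × 10¹⁵ / (3 × 6.4 × 10²³))^(1/3)
    = 2.1 × 10⁴ m

2.1 × 10⁴ m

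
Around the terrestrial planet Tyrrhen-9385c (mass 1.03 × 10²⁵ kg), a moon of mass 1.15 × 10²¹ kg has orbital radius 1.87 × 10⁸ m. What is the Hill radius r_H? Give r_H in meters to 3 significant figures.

r_H ≈ a (m/3M)^(1/3)
    = (1.87 × 10⁸) × (1.15 × 10²¹ / (3 × 1.03 × 10²⁵))^(1/3)
    = 6.24 × 10⁶ m

6.24 × 10⁶ m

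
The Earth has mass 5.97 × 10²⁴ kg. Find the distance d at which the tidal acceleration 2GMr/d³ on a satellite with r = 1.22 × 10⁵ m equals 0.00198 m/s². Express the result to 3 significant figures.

3.66 × 10⁷ m

2GMr/d³ = a_tidal  ⇒  d = (2GMr / a_tidal)^(1/3)
d = (2 × 6.674×10⁻¹¹ × (5.97 × 10²⁴) × (1.22 × 10⁵) / (0.00198))^(1/3)
  = 3.66 × 10⁷ m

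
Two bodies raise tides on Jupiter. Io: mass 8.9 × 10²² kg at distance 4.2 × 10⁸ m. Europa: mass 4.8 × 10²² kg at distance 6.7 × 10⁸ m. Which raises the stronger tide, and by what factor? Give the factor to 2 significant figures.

Io, by a factor of ≈ 7.5

The tide-raising term goes as M/d³ (the gradient of a 1/d² field).
Io: (8.9 × 10²²) / (4.2 × 10⁸)³ = 1.201 × 10⁻³
Europa: (4.8 × 10²²) / (6.7 × 10⁸)³ = 1.596 × 10⁻⁴
Ratio (larger/smaller) = 7.5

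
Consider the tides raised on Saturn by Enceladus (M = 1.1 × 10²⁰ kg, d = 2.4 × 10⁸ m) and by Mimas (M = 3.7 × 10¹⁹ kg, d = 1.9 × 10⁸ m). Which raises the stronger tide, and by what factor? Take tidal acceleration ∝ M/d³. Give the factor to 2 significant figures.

Tidal stretch scales as M/d³; compute that for each body.
Enceladus: (1.1 × 10²⁰) / (2.4 × 10⁸)³ = 7.957 × 10⁻⁶
Mimas: (3.7 × 10¹⁹) / (1.9 × 10⁸)³ = 5.394 × 10⁻⁶
Ratio (larger/smaller) = 1.5

Enceladus, by a factor of ≈ 1.5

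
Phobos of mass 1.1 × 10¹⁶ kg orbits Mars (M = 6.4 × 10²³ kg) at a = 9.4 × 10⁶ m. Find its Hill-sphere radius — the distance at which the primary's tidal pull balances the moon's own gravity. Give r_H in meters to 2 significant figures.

r_H ≈ a (m/3M)^(1/3)
    = (9.4 × 10⁶) × (1.1 × 10¹⁶ / (3 × 6.4 × 10²³))^(1/3)
    = 1.7 × 10⁴ m

1.7 × 10⁴ m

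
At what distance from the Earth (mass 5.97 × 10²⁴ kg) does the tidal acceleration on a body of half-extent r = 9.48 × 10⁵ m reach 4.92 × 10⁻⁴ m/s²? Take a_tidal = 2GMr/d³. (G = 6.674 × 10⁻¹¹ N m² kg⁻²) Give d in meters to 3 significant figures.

2GMr/d³ = a_tidal  ⇒  d = (2GMr / a_tidal)^(1/3)
d = (2 × 6.674×10⁻¹¹ × (5.97 × 10²⁴) × (9.48 × 10⁵) / (4.92 × 10⁻⁴))^(1/3)
  = 1.15 × 10⁸ m

1.15 × 10⁸ m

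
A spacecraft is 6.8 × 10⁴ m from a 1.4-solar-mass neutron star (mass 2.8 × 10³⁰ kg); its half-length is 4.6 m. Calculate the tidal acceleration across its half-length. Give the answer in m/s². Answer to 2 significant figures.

5.5 × 10⁶ m/s²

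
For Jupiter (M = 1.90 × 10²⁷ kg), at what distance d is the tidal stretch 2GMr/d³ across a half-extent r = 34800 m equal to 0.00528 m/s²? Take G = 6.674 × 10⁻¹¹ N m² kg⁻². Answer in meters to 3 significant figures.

1.19 × 10⁸ m

2GMr/d³ = a_tidal  ⇒  d = (2GMr / a_tidal)^(1/3)
d = (2 × 6.674×10⁻¹¹ × (1.90 × 10²⁷) × (34800) / (0.00528))^(1/3)
  = 1.19 × 10⁸ m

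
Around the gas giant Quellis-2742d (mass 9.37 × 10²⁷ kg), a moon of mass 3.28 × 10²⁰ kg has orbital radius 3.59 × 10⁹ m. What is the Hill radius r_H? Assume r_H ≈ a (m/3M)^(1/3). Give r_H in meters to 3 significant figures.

8.14 × 10⁶ m

r_H ≈ a (m/3M)^(1/3)
    = (3.59 × 10⁹) × (3.28 × 10²⁰ / (3 × 9.37 × 10²⁷))^(1/3)
    = 8.14 × 10⁶ m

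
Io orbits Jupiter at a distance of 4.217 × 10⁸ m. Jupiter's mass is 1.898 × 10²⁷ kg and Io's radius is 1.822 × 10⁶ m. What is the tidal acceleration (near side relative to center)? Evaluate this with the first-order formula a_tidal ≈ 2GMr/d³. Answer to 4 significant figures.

6.155 × 10⁻³ m/s²

Δg = 2GMr/d³
   = 2 × (6.674 × 10⁻¹¹) × (1.898 × 10²⁷) × (1.822 × 10⁶) / (4.217 × 10⁸)³
   = 6.155 × 10⁻³ m/s²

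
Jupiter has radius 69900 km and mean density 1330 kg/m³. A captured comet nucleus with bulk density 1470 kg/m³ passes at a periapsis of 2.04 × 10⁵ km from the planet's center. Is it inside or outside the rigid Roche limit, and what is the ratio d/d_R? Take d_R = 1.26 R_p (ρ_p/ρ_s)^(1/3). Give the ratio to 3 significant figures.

d_R = 1.26 × (69900 km) × (1330/1470)^(1/3) = 85180 km
d/d_R = (2.04 × 10⁵) / (85180) = 2.39
Since d/d_R > 1, the body is outside the Roche limit.

outside; d/d_R ≈ 2.39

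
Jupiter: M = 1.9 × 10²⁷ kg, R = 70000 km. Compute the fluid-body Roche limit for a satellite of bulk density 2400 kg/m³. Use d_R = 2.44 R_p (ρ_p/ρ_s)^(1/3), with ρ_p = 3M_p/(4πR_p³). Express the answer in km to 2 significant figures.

ρ_p = 3M_p/(4πR_p³) = 3 × (1.9 × 10²⁷) / (4π × (7.0 × 10⁷ m)³) = 1300 kg/m³
d_R = 2.44 × 70000 km × (1300/2400)^(1/3)
    = 1.4 × 10⁵ km

1.4 × 10⁵ km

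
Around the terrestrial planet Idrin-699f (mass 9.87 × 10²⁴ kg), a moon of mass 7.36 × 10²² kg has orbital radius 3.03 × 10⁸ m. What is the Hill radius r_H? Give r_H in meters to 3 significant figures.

4.10 × 10⁷ m

r_H ≈ a (m/3M)^(1/3)
    = (3.03 × 10⁸) × (7.36 × 10²² / (3 × 9.87 × 10²⁴))^(1/3)
    = 4.10 × 10⁷ m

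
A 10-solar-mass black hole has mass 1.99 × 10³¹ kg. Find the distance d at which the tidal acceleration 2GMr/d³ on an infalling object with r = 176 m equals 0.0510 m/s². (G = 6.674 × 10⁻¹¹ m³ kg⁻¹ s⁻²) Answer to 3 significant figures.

2.09 × 10⁸ m

2GMr/d³ = a_tidal  ⇒  d = (2GMr / a_tidal)^(1/3)
d = (2 × 6.674×10⁻¹¹ × (1.99 × 10³¹) × (176) / (0.0510))^(1/3)
  = 2.09 × 10⁸ m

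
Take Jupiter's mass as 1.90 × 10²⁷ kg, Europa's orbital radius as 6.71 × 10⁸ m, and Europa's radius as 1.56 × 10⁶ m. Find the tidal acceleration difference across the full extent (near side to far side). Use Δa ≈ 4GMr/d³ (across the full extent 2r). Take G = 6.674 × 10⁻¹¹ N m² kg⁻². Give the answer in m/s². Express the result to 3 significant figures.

2.62 × 10⁻³ m/s²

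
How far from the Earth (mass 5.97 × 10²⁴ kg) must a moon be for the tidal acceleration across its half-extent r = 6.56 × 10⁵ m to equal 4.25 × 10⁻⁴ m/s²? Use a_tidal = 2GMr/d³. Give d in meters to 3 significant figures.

2GMr/d³ = a_tidal  ⇒  d = (2GMr / a_tidal)^(1/3)
d = (2 × 6.674×10⁻¹¹ × (5.97 × 10²⁴) × (6.56 × 10⁵) / (4.25 × 10⁻⁴))^(1/3)
  = 1.07 × 10⁸ m

1.07 × 10⁸ m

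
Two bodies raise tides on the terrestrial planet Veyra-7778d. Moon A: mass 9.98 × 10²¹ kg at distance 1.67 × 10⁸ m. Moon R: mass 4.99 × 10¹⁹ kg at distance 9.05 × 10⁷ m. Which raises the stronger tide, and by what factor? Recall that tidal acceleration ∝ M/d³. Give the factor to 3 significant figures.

The tide-raising term goes as M/d³ (the gradient of a 1/d² field).
Moon A: (9.98 × 10²¹) / (1.67 × 10⁸)³ = 2.143 × 10⁻³
Moon R: (4.99 × 10¹⁹) / (9.05 × 10⁷)³ = 6.732 × 10⁻⁵
Ratio (larger/smaller) = 31.8

Moon A, by a factor of ≈ 31.8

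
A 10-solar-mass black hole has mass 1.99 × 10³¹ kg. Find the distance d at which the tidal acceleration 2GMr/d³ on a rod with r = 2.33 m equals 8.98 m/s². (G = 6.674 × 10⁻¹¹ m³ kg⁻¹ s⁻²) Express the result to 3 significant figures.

2GMr/d³ = a_tidal  ⇒  d = (2GMr / a_tidal)^(1/3)
d = (2 × 6.674×10⁻¹¹ × (1.99 × 10³¹) × (2.33) / (8.98))^(1/3)
  = 8.83 × 10⁶ m

8.83 × 10⁶ m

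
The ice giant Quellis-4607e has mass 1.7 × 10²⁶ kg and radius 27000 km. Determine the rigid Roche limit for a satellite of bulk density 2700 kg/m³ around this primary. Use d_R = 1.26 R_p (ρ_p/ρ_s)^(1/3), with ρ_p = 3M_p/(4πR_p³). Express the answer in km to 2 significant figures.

31000 km

ρ_p = 3M_p/(4πR_p³) = 3 × (1.7 × 10²⁶) / (4π × (2.7 × 10⁷ m)³) = 2100 kg/m³
d_R = 1.26 × 27000 km × (2100/2700)^(1/3)
    = 31000 km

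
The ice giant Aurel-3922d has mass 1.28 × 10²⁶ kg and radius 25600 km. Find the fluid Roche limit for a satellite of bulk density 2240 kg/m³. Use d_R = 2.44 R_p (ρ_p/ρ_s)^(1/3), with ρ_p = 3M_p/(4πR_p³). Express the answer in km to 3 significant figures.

58300 km

ρ_p = 3M_p/(4πR_p³) = 3 × (1.28 × 10²⁶) / (4π × (2.56 × 10⁷ m)³) = 1820 kg/m³
d_R = 2.44 × 25600 km × (1820/2240)^(1/3)
    = 58300 km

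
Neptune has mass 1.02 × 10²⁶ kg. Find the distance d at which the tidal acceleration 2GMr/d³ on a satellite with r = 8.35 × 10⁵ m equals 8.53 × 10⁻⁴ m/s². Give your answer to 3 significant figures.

2GMr/d³ = a_tidal  ⇒  d = (2GMr / a_tidal)^(1/3)
d = (2 × 6.674×10⁻¹¹ × (1.02 × 10²⁶) × (8.35 × 10⁵) / (8.53 × 10⁻⁴))^(1/3)
  = 2.37 × 10⁸ m

2.37 × 10⁸ m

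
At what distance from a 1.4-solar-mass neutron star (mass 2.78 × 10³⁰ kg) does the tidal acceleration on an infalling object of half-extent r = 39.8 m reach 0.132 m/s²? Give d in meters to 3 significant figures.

4.82 × 10⁷ m

2GMr/d³ = a_tidal  ⇒  d = (2GMr / a_tidal)^(1/3)
d = (2 × 6.674×10⁻¹¹ × (2.78 × 10³⁰) × (39.8) / (0.132))^(1/3)
  = 4.82 × 10⁷ m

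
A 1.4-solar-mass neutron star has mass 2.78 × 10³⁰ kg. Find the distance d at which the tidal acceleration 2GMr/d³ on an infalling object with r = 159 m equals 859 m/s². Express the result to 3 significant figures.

4.10 × 10⁶ m

2GMr/d³ = a_tidal  ⇒  d = (2GMr / a_tidal)^(1/3)
d = (2 × 6.674×10⁻¹¹ × (2.78 × 10³⁰) × (159) / (859))^(1/3)
  = 4.10 × 10⁶ m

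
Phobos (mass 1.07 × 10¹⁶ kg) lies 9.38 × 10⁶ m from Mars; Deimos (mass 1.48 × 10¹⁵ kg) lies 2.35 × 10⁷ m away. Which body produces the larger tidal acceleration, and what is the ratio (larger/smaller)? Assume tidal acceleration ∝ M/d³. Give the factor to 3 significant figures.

Tidal acceleration ∝ M/d³, so compare M/d³ for each.
Phobos: (1.07 × 10¹⁶) / (9.38 × 10⁶)³ = 1.297 × 10⁻⁵
Deimos: (1.48 × 10¹⁵) / (2.35 × 10⁷)³ = 1.140 × 10⁻⁷
Ratio (larger/smaller) = 114

Phobos, by a factor of ≈ 114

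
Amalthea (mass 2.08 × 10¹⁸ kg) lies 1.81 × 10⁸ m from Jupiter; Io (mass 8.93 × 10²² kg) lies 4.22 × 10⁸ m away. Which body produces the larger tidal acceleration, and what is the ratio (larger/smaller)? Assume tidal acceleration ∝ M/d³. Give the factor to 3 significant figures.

Io, by a factor of ≈ 3390

Tidal stretch scales as M/d³; compute that for each body.
Amalthea: (2.08 × 10¹⁸) / (1.81 × 10⁸)³ = 3.508 × 10⁻⁷
Io: (8.93 × 10²²) / (4.22 × 10⁸)³ = 1.188 × 10⁻³
Ratio (larger/smaller) = 3390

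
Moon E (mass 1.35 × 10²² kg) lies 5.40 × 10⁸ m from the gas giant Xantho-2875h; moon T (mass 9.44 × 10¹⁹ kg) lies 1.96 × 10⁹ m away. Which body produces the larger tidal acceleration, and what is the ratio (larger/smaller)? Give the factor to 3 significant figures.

Moon E, by a factor of ≈ 6840

Compare M/d³ for the two perturbers:
Moon E: (1.35 × 10²²) / (5.40 × 10⁸)³ = 8.573 × 10⁻⁵
Moon T: (9.44 × 10¹⁹) / (1.96 × 10⁹)³ = 1.254 × 10⁻⁸
Ratio (larger/smaller) = 6840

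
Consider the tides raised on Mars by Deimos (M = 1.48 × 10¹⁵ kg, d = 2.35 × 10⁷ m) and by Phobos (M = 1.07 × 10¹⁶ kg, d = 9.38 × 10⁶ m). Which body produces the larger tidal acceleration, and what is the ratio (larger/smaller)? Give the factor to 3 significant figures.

Compare M/d³ for the two perturbers:
Deimos: (1.48 × 10¹⁵) / (2.35 × 10⁷)³ = 1.140 × 10⁻⁷
Phobos: (1.07 × 10¹⁶) / (9.38 × 10⁶)³ = 1.297 × 10⁻⁵
Ratio (larger/smaller) = 114

Phobos, by a factor of ≈ 114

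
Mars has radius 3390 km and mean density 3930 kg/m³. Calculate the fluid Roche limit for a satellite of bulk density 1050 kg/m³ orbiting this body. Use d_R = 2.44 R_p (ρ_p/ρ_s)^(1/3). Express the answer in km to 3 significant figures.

d_R = 2.44 × 3390 km × (3930/1050)^(1/3)
    = 12800 km

12800 km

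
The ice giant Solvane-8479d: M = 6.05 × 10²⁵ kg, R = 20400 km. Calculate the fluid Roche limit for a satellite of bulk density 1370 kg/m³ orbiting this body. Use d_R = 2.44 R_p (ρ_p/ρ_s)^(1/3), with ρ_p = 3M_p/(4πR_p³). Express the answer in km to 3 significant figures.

53500 km

ρ_p = 3M_p/(4πR_p³) = 3 × (6.05 × 10²⁵) / (4π × (2.04 × 10⁷ m)³) = 1700 kg/m³
d_R = 2.44 × 20400 km × (1700/1370)^(1/3)
    = 53500 km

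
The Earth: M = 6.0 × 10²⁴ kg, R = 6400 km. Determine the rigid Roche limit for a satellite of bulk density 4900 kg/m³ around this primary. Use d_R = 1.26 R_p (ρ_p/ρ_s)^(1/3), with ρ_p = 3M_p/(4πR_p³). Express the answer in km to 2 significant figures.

ρ_p = 3M_p/(4πR_p³) = 3 × (6.0 × 10²⁴) / (4π × (6.4 × 10⁶ m)³) = 5500 kg/m³
d_R = 1.26 × 6400 km × (5500/4900)^(1/3)
    = 8400 km

8400 km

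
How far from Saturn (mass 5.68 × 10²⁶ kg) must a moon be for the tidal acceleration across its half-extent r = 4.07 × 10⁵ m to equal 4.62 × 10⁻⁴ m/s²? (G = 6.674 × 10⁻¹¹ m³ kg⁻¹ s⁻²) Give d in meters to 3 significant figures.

2GMr/d³ = a_tidal  ⇒  d = (2GMr / a_tidal)^(1/3)
d = (2 × 6.674×10⁻¹¹ × (5.68 × 10²⁶) × (4.07 × 10⁵) / (4.62 × 10⁻⁴))^(1/3)
  = 4.06 × 10⁸ m

4.06 × 10⁸ m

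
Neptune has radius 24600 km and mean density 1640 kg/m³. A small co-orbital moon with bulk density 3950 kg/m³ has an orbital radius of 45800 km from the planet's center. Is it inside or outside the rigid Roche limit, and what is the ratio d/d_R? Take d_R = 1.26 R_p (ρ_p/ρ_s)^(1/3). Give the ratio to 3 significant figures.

outside; d/d_R ≈ 1.98

d_R = 1.26 × (24600 km) × (1640/3950)^(1/3) = 23120 km
d/d_R = (45800) / (23120) = 1.98
Since d/d_R > 1, the body is outside the Roche limit.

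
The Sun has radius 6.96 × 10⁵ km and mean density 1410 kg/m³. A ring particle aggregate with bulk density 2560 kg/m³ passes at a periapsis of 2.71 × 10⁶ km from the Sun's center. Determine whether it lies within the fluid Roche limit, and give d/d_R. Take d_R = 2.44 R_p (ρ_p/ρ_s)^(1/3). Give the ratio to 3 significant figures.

d_R = 2.44 × (6.96 × 10⁵ km) × (1410/2560)^(1/3) = 1.392 × 10⁶ km
d/d_R = (2.71 × 10⁶) / (1.392 × 10⁶) = 1.95
Since d/d_R > 1, the body is outside the Roche limit.

outside; d/d_R ≈ 1.95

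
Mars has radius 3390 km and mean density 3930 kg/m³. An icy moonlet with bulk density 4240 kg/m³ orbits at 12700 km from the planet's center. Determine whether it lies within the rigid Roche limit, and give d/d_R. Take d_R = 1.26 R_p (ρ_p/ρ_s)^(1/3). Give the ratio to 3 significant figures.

outside; d/d_R ≈ 3.05

d_R = 1.26 × (3390 km) × (3930/4240)^(1/3) = 4165 km
d/d_R = (12700) / (4165) = 3.05
Since d/d_R > 1, the body is outside the Roche limit.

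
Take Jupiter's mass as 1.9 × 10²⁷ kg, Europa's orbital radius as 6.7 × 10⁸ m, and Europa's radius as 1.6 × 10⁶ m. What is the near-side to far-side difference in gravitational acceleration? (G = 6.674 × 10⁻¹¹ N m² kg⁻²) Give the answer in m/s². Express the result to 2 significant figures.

2.7 × 10⁻³ m/s²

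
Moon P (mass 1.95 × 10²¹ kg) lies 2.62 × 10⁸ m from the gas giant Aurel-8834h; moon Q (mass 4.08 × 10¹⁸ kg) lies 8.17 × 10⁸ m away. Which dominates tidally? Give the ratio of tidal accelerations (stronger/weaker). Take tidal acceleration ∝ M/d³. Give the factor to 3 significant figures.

Moon P, by a factor of ≈ 14500

Tidal acceleration ∝ M/d³, so compare M/d³ for each.
Moon P: (1.95 × 10²¹) / (2.62 × 10⁸)³ = 1.084 × 10⁻⁴
Moon Q: (4.08 × 10¹⁸) / (8.17 × 10⁸)³ = 7.482 × 10⁻⁹
Ratio (larger/smaller) = 14500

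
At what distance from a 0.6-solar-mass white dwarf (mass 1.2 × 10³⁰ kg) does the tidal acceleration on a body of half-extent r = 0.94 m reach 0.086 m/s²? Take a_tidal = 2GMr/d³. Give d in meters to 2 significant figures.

2GMr/d³ = a_tidal  ⇒  d = (2GMr / a_tidal)^(1/3)
d = (2 × 6.674×10⁻¹¹ × (1.2 × 10³⁰) × (0.94) / (0.086))^(1/3)
  = 1.2 × 10⁷ m

1.2 × 10⁷ m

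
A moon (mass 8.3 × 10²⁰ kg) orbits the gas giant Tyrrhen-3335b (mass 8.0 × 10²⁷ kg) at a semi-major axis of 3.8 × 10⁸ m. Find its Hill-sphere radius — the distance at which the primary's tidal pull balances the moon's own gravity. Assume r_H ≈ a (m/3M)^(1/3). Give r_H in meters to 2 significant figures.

r_H ≈ a (m/3M)^(1/3)
    = (3.8 × 10⁸) × (8.3 × 10²⁰ / (3 × 8.0 × 10²⁷))^(1/3)
    = 1.2 × 10⁶ m

1.2 × 10⁶ m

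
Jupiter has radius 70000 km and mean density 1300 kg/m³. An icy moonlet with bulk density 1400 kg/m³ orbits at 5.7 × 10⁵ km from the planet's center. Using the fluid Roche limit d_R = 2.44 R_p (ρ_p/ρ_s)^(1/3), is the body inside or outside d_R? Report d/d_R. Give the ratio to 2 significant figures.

outside; d/d_R ≈ 3.4

d_R = 2.44 × (70000 km) × (1300/1400)^(1/3) = 1.666 × 10⁵ km
d/d_R = (5.7 × 10⁵) / (1.666 × 10⁵) = 3.4
Since d/d_R > 1, the body is outside the Roche limit.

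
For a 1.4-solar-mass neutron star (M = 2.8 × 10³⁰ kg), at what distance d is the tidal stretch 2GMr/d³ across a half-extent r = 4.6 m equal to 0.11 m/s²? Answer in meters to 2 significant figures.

2GMr/d³ = a_tidal  ⇒  d = (2GMr / a_tidal)^(1/3)
d = (2 × 6.674×10⁻¹¹ × (2.8 × 10³⁰) × (4.6) / (0.11))^(1/3)
  = 2.5 × 10⁷ m

2.5 × 10⁷ m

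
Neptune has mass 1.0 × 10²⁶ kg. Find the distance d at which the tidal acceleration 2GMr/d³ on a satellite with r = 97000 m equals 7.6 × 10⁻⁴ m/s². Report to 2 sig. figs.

2GMr/d³ = a_tidal  ⇒  d = (2GMr / a_tidal)^(1/3)
d = (2 × 6.674×10⁻¹¹ × (1.0 × 10²⁶) × (97000) / (7.6 × 10⁻⁴))^(1/3)
  = 1.2 × 10⁸ m

1.2 × 10⁸ m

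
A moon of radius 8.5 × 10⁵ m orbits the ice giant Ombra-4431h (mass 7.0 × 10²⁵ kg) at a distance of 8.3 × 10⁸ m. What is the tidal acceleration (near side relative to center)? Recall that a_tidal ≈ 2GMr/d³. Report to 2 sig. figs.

a_tidal = 2GMr/d³
        = 2 × (6.674 × 10⁻¹¹) × (7.0 × 10²⁵) × (8.5 × 10⁵) / (8.3 × 10⁸)³
        = 1.4 × 10⁻⁵ m/s²

1.4 × 10⁻⁵ m/s²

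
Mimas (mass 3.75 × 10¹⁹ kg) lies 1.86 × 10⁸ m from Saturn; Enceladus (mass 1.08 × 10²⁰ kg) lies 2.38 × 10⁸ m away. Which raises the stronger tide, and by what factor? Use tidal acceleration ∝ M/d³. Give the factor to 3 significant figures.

The tide-raising term goes as M/d³ (the gradient of a 1/d² field).
Mimas: (3.75 × 10¹⁹) / (1.86 × 10⁸)³ = 5.828 × 10⁻⁶
Enceladus: (1.08 × 10²⁰) / (2.38 × 10⁸)³ = 8.011 × 10⁻⁶
Ratio (larger/smaller) = 1.37

Enceladus, by a factor of ≈ 1.37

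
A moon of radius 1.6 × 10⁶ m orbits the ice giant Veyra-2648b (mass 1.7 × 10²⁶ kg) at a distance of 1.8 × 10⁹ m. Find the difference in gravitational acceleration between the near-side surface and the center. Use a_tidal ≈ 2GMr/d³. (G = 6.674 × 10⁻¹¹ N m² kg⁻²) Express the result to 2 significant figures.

6.2 × 10⁻⁶ m/s²

The tidal stretch is the gradient of GM/d² times the body's extent r, hence the 1/d³ dependence.
Δg = 2GMr/d³
   = 2 × (6.674 × 10⁻¹¹) × (1.7 × 10²⁶) × (1.6 × 10⁶) / (1.8 × 10⁹)³
   = 6.2 × 10⁻⁶ m/s²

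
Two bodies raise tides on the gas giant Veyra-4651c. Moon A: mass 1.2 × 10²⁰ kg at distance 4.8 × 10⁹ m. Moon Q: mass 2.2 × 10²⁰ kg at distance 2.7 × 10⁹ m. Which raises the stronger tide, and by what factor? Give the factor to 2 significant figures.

Tidal stretch scales as M/d³; compute that for each body.
Moon A: (1.2 × 10²⁰) / (4.8 × 10⁹)³ = 1.085 × 10⁻⁹
Moon Q: (2.2 × 10²⁰) / (2.7 × 10⁹)³ = 1.118 × 10⁻⁸
Ratio (larger/smaller) = 10

Moon Q, by a factor of ≈ 10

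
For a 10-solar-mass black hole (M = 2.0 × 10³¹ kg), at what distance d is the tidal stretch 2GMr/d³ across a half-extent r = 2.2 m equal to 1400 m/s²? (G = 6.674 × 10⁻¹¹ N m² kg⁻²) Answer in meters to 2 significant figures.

2GMr/d³ = a_tidal  ⇒  d = (2GMr / a_tidal)^(1/3)
d = (2 × 6.674×10⁻¹¹ × (2.0 × 10³¹) × (2.2) / (1400))^(1/3)
  = 1.6 × 10⁶ m

1.6 × 10⁶ m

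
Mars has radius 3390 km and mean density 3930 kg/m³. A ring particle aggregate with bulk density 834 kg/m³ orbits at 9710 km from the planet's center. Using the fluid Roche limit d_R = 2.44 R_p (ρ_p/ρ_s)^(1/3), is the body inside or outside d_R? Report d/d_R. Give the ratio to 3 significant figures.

inside; d/d_R ≈ 0.700

d_R = 2.44 × (3390 km) × (3930/834)^(1/3) = 13870 km
d/d_R = (9710) / (13870) = 0.700
Since d/d_R < 1, the body is inside the Roche limit.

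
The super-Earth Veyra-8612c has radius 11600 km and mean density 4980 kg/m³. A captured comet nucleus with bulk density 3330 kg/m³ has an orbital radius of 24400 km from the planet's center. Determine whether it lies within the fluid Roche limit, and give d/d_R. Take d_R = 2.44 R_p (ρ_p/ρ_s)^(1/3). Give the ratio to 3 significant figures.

inside; d/d_R ≈ 0.754

d_R = 2.44 × (11600 km) × (4980/3330)^(1/3) = 32370 km
d/d_R = (24400) / (32370) = 0.754
Since d/d_R < 1, the body is inside the Roche limit.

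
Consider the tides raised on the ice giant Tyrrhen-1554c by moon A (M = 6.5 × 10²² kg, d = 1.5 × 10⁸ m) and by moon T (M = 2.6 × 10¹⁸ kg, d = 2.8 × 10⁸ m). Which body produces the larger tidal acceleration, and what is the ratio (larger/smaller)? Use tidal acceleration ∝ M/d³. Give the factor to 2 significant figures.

Moon A, by a factor of ≈ 1.6 × 10⁵

Tidal acceleration ∝ M/d³, so compare M/d³ for each.
Moon A: (6.5 × 10²²) / (1.5 × 10⁸)³ = 1.926 × 10⁻²
Moon T: (2.6 × 10¹⁸) / (2.8 × 10⁸)³ = 1.184 × 10⁻⁷
Ratio (larger/smaller) = 1.6 × 10⁵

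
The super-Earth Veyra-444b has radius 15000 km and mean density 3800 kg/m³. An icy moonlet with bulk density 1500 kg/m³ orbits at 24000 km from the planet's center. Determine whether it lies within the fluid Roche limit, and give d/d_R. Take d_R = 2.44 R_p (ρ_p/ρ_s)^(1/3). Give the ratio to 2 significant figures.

d_R = 2.44 × (15000 km) × (3800/1500)^(1/3) = 49890 km
d/d_R = (24000) / (49890) = 0.48
Since d/d_R < 1, the body is inside the Roche limit.

inside; d/d_R ≈ 0.48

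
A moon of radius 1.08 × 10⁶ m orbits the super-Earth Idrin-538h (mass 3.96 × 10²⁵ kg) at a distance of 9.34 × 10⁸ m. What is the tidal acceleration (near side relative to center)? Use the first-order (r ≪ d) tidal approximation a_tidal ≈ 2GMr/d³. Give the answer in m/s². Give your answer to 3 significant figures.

Δa = 2GMr/d³
   = 2 × (6.674 × 10⁻¹¹) × (3.96 × 10²⁵) × (1.08 × 10⁶) / (9.34 × 10⁸)³
   = 7.01 × 10⁻⁶ m/s²

7.01 × 10⁻⁶ m/s²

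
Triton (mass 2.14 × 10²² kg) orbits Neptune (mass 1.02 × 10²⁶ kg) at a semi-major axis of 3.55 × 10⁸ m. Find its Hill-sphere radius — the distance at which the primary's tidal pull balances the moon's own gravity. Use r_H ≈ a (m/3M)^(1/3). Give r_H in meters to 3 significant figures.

1.46 × 10⁷ m

r_H ≈ a (m/3M)^(1/3)
    = (3.55 × 10⁸) × (2.14 × 10²² / (3 × 1.02 × 10²⁶))^(1/3)
    = 1.46 × 10⁷ m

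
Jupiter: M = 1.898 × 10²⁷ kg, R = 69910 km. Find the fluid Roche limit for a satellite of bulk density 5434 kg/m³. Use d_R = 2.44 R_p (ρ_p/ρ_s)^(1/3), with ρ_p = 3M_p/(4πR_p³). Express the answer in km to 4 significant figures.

ρ_p = 3M_p/(4πR_p³) = 3 × (1.898 × 10²⁷) / (4π × (6.991 × 10⁷ m)³) = 1326 kg/m³
d_R = 2.44 × 69910 km × (1326/5434)^(1/3)
    = 1.066 × 10⁵ km

1.066 × 10⁵ km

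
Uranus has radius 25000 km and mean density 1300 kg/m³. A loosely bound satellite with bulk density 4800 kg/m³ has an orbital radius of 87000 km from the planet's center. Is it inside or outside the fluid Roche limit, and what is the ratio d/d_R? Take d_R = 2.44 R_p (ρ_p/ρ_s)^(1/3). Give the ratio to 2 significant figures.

outside; d/d_R ≈ 2.2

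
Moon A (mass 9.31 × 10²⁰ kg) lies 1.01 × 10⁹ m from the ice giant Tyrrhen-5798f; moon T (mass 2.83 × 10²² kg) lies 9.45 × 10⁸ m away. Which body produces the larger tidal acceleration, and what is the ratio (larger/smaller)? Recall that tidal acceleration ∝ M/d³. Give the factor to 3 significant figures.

Moon T, by a factor of ≈ 37.1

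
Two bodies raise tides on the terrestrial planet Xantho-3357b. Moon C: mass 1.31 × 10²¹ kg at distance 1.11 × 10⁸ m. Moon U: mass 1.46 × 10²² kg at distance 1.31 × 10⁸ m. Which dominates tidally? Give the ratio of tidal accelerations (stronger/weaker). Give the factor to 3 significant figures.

Moon U, by a factor of ≈ 6.78

Tidal acceleration ∝ M/d³, so compare M/d³ for each.
Moon C: (1.31 × 10²¹) / (1.11 × 10⁸)³ = 9.579 × 10⁻⁴
Moon U: (1.46 × 10²²) / (1.31 × 10⁸)³ = 6.494 × 10⁻³
Ratio (larger/smaller) = 6.78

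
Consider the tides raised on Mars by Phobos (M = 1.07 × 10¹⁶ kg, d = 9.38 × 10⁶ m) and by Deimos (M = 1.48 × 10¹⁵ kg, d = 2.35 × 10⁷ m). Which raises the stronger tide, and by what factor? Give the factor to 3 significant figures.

Compare M/d³ for the two perturbers:
Phobos: (1.07 × 10¹⁶) / (9.38 × 10⁶)³ = 1.297 × 10⁻⁵
Deimos: (1.48 × 10¹⁵) / (2.35 × 10⁷)³ = 1.140 × 10⁻⁷
Ratio (larger/smaller) = 114

Phobos, by a factor of ≈ 114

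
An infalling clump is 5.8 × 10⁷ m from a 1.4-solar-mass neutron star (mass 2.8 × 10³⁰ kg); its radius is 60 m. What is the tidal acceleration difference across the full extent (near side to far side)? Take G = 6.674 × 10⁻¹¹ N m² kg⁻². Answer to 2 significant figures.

2.3 × 10⁻¹ m/s²

The field gradient is 2GM/d³; across the full diameter 2r the difference is 4GMr/d³.
a_tidal = 4GMr/d³
        = 4 × (6.674 × 10⁻¹¹) × (2.8 × 10³⁰) × (60) / (5.8 × 10⁷)³
        = 2.3 × 10⁻¹ m/s²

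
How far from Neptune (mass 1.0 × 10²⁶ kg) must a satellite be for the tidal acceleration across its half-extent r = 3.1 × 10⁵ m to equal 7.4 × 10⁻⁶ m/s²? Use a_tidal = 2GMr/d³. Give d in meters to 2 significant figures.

2GMr/d³ = a_tidal  ⇒  d = (2GMr / a_tidal)^(1/3)
d = (2 × 6.674×10⁻¹¹ × (1.0 × 10²⁶) × (3.1 × 10⁵) / (7.4 × 10⁻⁶))^(1/3)
  = 8.2 × 10⁸ m

8.2 × 10⁸ m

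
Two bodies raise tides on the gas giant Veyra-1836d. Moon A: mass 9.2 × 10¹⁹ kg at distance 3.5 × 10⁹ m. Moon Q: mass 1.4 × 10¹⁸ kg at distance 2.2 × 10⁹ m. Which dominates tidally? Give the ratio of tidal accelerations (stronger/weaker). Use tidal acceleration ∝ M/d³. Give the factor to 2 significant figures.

Moon A, by a factor of ≈ 16

Tidal acceleration ∝ M/d³, so compare M/d³ for each.
Moon A: (9.2 × 10¹⁹) / (3.5 × 10⁹)³ = 2.146 × 10⁻⁹
Moon Q: (1.4 × 10¹⁸) / (2.2 × 10⁹)³ = 1.315 × 10⁻¹⁰
Ratio (larger/smaller) = 16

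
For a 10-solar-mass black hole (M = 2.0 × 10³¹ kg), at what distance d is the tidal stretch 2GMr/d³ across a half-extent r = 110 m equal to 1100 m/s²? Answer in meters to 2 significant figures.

2GMr/d³ = a_tidal  ⇒  d = (2GMr / a_tidal)^(1/3)
d = (2 × 6.674×10⁻¹¹ × (2.0 × 10³¹) × (110) / (1100))^(1/3)
  = 6.4 × 10⁶ m

6.4 × 10⁶ m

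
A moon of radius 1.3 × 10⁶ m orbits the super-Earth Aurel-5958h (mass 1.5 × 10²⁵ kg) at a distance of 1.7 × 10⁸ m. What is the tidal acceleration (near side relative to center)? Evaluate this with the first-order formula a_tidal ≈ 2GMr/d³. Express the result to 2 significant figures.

Δg = 2GMr/d³
   = 2 × (6.674 × 10⁻¹¹) × (1.5 × 10²⁵) × (1.3 × 10⁶) / (1.7 × 10⁸)³
   = 5.3 × 10⁻⁴ m/s²

5.3 × 10⁻⁴ m/s²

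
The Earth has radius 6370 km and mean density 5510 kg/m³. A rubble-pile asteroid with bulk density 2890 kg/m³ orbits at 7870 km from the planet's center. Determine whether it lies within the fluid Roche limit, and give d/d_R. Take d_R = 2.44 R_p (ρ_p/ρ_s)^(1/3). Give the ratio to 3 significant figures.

d_R = 2.44 × (6370 km) × (5510/2890)^(1/3) = 19270 km
d/d_R = (7870) / (19270) = 0.408
Since d/d_R < 1, the body is inside the Roche limit.

inside; d/d_R ≈ 0.408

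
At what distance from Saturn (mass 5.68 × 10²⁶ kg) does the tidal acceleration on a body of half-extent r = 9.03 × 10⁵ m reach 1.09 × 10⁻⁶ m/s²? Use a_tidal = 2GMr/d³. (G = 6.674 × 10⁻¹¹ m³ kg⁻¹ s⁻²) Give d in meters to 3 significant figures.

3.98 × 10⁹ m

2GMr/d³ = a_tidal  ⇒  d = (2GMr / a_tidal)^(1/3)
d = (2 × 6.674×10⁻¹¹ × (5.68 × 10²⁶) × (9.03 × 10⁵) / (1.09 × 10⁻⁶))^(1/3)
  = 3.98 × 10⁹ m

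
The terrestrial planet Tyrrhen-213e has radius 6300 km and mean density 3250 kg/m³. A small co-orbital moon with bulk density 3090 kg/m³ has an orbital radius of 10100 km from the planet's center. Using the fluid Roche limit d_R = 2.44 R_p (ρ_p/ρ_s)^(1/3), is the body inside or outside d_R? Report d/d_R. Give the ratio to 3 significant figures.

d_R = 2.44 × (6300 km) × (3250/3090)^(1/3) = 15630 km
d/d_R = (10100) / (15630) = 0.646
Since d/d_R < 1, the body is inside the Roche limit.

inside; d/d_R ≈ 0.646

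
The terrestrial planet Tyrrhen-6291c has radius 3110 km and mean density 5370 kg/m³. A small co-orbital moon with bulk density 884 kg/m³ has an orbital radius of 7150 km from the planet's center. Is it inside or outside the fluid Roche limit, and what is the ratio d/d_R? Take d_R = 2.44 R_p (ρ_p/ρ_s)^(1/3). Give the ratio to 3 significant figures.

d_R = 2.44 × (3110 km) × (5370/884)^(1/3) = 13850 km
d/d_R = (7150) / (13850) = 0.516
Since d/d_R < 1, the body is inside the Roche limit.

inside; d/d_R ≈ 0.516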